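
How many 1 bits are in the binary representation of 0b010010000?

2

n = 10010000
Count the 1s: 1 + 1 = 2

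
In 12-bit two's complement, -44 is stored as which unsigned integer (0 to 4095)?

4052

44 in 12 bits: 000000101100
Invert: 111111010011
Add 1:  111111010100 = 4052
(Check: 2^12 - 44 = 4096 - 44 = 4052.)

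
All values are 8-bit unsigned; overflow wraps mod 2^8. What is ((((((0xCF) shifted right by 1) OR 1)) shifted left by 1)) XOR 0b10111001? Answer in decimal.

119

0xCF = 11001111
→ shifted right by 1 → 01100111 = 103
1 = 00000001
→ OR → 01100111 = 103
→ shifted left by 1 (mod 2^8) → 11001110 = 206
0b10111001 = 10111001
→ XOR → 01110111 = 119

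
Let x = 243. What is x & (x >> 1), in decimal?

113

x = 11110011 = 243
x>>1 = 01111001
AND  = 01110001 = 113
(x & (x >> 1) has a 1 wherever x has two consecutive 1 bits.)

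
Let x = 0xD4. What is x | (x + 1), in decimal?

x = 11010100 = 212
x + 1 = 11010101
OR    = 11010101 = 213
(x | (x + 1) sets the lowest cleared bit.)

213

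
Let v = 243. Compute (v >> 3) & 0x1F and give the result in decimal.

v = 000011110011
Shift right by 3: 000011110
Mask low 5 bits: 11110 = 30

30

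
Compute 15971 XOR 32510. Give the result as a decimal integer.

15971 = 011111001100011
32510 = 111111011111110
XOR → 100000010011101 = 16541

16541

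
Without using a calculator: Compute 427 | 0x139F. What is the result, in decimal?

5055

427 = 0000110101011
0x139F = 1001110011111
 OR → 1001110111111 = 5055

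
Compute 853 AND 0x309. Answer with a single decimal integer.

853 = 1101010101
0x309 = 1100001001
AND → 1100000001 = 769

769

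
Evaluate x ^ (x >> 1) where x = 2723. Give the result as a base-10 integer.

4082

x = 101010100011 = 2723
x>>1 = 010101010001
XOR  = 111111110010 = 4082
(x ^ (x >> 1) gives the standard binary-reflected Gray code of x.)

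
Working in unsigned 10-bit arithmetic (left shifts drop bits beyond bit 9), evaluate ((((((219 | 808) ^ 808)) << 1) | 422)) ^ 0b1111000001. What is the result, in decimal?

219 = 0011011011
808 = 1100101000
→ | → 1111111011 = 1019
808 = 1100101000
→ ^ → 0011010011 = 211
→ << 1 (mod 2^10) → 0110100110 = 422
422 = 0110100110
→ | → 0110100110 = 422
0b1111000001 = 1111000001
→ ^ → 1001100111 = 615

615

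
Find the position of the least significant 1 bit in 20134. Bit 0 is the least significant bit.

1

20134 = 100111010100110
Trailing zeros: 1, so the lowest set bit is bit 1 (value 2).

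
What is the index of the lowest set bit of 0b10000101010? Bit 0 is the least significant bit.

0b10000101010 = 10000101010
Trailing zeros: 1, so the lowest set bit is bit 1 (value 2).

1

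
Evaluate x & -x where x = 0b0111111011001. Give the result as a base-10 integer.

x = 111111011001 = 4057
-x (two's complement) = …000000100111
AND   = 000000000001 = 1
(x & -x isolates the lowest set bit of x.)

1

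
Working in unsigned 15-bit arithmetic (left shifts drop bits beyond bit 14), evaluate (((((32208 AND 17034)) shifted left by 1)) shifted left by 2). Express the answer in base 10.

32208 = 111110111010000
17034 = 100001010001010
→ AND → 100000010000000 = 16512
→ shifted left by 1 (mod 2^15) → 000000100000000 = 256
→ shifted left by 2 (mod 2^15) → 000010000000000 = 1024

1024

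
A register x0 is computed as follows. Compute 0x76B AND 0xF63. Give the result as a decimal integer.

1891

0x76B = 011101101011
0xF63 = 111101100011
AND → 011101100011 = 1891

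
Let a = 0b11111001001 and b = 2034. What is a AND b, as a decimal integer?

a = 11111001001
2034 = 11111110010
AND → 11111000000 = 1984

1984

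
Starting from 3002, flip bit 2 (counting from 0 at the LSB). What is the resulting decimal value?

x = 101110111010
bit 2 is currently 0; toggle it via x ^ (1 << 2) = x ^ 4
→ 101110111110 = 3006

3006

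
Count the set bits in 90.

4

90 = 1011010
Count the 1s: 1 + 1 + 1 + 1 = 4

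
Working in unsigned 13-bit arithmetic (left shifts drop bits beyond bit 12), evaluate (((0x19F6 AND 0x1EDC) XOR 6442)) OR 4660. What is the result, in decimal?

0x19F6 = 1100111110110
0x1EDC = 1111011011100
→ AND → 1100011010100 = 6356
6442 = 1100100101010
→ XOR → 0000111111110 = 510
4660 = 1001000110100
→ OR → 1001111111110 = 5118

5118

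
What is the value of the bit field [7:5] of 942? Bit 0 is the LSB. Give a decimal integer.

v = 001110101110
Shift right by 5: 0011101
Mask low 3 bits: 101 = 5

5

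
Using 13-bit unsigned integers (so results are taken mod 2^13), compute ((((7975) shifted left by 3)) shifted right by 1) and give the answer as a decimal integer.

7975 = 1111100100111
→ shifted left by 3 (mod 2^13) → 1100100111000 = 6456
→ shifted right by 1 → 0110010011100 = 3228

3228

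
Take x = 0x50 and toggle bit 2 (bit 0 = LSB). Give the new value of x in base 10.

x = 001010000
bit 2 is currently 0; toggle it via x ^ (1 << 2) = x ^ 4
→ 001010100 = 84

84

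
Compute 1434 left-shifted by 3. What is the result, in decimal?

11472

1434 = 00010110011010
shift left by 3 → 10110011010000 = 11472
(equivalently, 1434 × 2^3 = 1434 × 8)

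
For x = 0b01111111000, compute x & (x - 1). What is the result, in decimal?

x = 1111111000 = 1016
x - 1 = 1111110111
AND   = 1111110000 = 1008
(x & (x - 1) clears the lowest set bit of x.)

1008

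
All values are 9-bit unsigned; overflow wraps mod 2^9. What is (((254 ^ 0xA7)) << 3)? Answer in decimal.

254 = 011111110
0xA7 = 010100111
→ ^ → 001011001 = 89
→ << 3 (mod 2^9) → 011001000 = 200

200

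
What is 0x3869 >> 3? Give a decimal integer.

0x3869 = 11100001101001
shift right by 3 → 00011100001101 = 1805
(equivalently, floor(14441 / 8))

1805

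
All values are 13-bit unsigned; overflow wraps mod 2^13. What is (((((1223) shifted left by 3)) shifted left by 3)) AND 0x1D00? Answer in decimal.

1223 = 0010011000111
→ shifted left by 3 (mod 2^13) → 0011000111000 = 1592
→ shifted left by 3 (mod 2^13) → 1000111000000 = 4544
0x1D00 = 1110100000000
→ AND → 1000100000000 = 4352

4352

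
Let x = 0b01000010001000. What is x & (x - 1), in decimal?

x = 1000010001000 = 4232
x - 1 = 1000010000111
AND   = 1000010000000 = 4224
(x & (x - 1) clears the lowest set bit of x.)

4224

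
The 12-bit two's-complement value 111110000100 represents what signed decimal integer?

-124

pattern = 111110000100 (MSB is 1 ⇒ negative)
Invert: 000001111011, add 1 → 000001111100 = 124, so the value is -124.
(Equivalently: 3972 - 2^12 = 3972 - 4096 = -124.)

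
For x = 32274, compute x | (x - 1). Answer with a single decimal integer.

x = 111111000010010 = 32274
x - 1 = 111111000010001
OR    = 111111000010011 = 32275
(x | (x - 1) sets all bits below the lowest set bit.)

32275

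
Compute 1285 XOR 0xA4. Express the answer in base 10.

1441

1285 = 10100000101
0xA4 = 00010100100
XOR → 10110100001 = 1441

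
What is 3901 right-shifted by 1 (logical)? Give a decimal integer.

3901 = 111100111101
shift right by 1 → 011110011110 = 1950
(equivalently, floor(3901 / 2))

1950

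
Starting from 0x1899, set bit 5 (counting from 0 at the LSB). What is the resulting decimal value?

6329

x = 001100010011001
bit 5 is currently 0; set it via x | (1 << 5) = x | 32
→ 001100010111001 = 6329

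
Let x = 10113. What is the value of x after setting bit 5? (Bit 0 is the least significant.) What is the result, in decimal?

x = 10011110000001
bit 5 is currently 0; set it via x | (1 << 5) = x | 32
→ 10011110100001 = 10145

10145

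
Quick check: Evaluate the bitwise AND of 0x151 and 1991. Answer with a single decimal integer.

321

0x151 = 00101010001
1991 = 11111000111
AND → 00101000001 = 321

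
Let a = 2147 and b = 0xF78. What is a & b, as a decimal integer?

2147 = 100001100011
0xF78 = 111101111000
AND → 100001100000 = 2144

2144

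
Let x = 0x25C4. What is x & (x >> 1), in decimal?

192

x = 10010111000100 = 9668
x>>1 = 01001011100010
AND  = 00000011000000 = 192
(x & (x >> 1) has a 1 wherever x has two consecutive 1 bits.)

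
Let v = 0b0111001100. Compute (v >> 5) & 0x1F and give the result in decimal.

v = 0111001100
Shift right by 5: 01110
Mask low 5 bits: 01110 = 14

14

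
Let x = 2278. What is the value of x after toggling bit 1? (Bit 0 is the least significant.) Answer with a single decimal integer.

x = 100011100110
bit 1 is currently 1; toggle it via x ^ (1 << 1) = x ^ 2
→ 100011100100 = 2276

2276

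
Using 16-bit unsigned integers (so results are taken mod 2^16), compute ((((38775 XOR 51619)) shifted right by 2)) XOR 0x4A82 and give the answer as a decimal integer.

38775 = 1001011101110111
51619 = 1100100110100011
→ XOR → 0101111011010100 = 24276
→ shifted right by 2 → 0001011110110101 = 6069
0x4A82 = 0100101010000010
→ XOR → 0101110100110111 = 23863

23863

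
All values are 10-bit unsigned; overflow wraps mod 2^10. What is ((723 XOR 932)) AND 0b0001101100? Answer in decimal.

723 = 1011010011
932 = 1110100100
→ XOR → 0101110111 = 375
0b0001101100 = 0001101100
→ AND → 0001100100 = 100

100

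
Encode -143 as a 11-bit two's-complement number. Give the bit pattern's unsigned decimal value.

1905

143 in 11 bits: 00010001111
Invert: 11101110000
Add 1:  11101110001 = 1905
(Check: 2^11 - 143 = 2048 - 143 = 1905.)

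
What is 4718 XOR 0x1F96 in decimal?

4718 = 1001001101110
0x1F96 = 1111110010110
XOR → 0110111111000 = 3576

3576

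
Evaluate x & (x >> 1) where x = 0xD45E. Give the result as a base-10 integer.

x = 1101010001011110 = 54366
x>>1 = 0110101000101111
AND  = 0100000000001110 = 16398
(x & (x >> 1) has a 1 wherever x has two consecutive 1 bits.)

16398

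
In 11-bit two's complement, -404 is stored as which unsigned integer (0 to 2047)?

1644

404 in 11 bits: 00110010100
Invert: 11001101011
Add 1:  11001101100 = 1644
(Check: 2^11 - 404 = 2048 - 404 = 1644.)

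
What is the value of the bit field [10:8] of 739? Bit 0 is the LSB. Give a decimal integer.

2

v = 01011100011
Shift right by 8: 010
Mask low 3 bits: 010 = 2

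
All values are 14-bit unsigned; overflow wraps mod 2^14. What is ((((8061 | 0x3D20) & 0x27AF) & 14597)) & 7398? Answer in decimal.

8061 = 01111101111101
0x3D20 = 11110100100000
→ | → 11111101111101 = 16253
0x27AF = 10011110101111
→ & → 10011100101101 = 10029
14597 = 11100100000101
→ & → 10000100000101 = 8453
7398 = 01110011100110
→ & → 00000000000100 = 4

4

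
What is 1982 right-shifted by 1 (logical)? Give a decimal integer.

1982 = 11110111110
shift right by 1 → 01111011111 = 991
(equivalently, floor(1982 / 2))

991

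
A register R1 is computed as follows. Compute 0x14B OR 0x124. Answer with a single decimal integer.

367

0x14B = 101001011
0x124 = 100100100
 OR → 101101111 = 367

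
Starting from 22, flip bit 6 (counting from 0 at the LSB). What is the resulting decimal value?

86

x = 000000010110
bit 6 is currently 0; toggle it via x ^ (1 << 6) = x ^ 64
→ 000001010110 = 86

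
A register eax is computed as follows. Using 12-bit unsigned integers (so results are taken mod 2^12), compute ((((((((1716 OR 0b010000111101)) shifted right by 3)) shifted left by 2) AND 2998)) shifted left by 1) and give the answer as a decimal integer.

1576

1716 = 011010110100
0b010000111101 = 010000111101
→ OR → 011010111101 = 1725
→ shifted right by 3 → 000011010111 = 215
→ shifted left by 2 (mod 2^12) → 001101011100 = 860
2998 = 101110110110
→ AND → 001100010100 = 788
→ shifted left by 1 (mod 2^12) → 011000101000 = 1576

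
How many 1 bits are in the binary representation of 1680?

1680 = 11010010000
Count the 1s: 1 + 1 + 1 + 1 = 4

4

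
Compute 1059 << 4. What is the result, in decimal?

1059 = 000010000100011
shift left by 4 → 100001000110000 = 16944
(equivalently, 1059 × 2^4 = 1059 × 16)

16944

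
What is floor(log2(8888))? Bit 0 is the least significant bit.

8888 = 10001010111000
The topmost 1 is at position 13 (since 2^13 = 8192 ≤ 8888 < 16384).

13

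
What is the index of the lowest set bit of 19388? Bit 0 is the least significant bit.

2

19388 = 100101110111100
Trailing zeros: 2, so the lowest set bit is bit 2 (value 4).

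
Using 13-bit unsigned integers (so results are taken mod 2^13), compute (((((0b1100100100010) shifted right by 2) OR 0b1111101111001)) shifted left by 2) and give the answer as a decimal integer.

7652

0b1100100100010 = 1100100100010
→ shifted right by 2 → 0011001001000 = 1608
0b1111101111001 = 1111101111001
→ OR → 1111101111001 = 8057
→ shifted left by 2 (mod 2^13) → 1110111100100 = 7652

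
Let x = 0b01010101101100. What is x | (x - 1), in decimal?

5487

x = 1010101101100 = 5484
x - 1 = 1010101101011
OR    = 1010101101111 = 5487
(x | (x - 1) sets all bits below the lowest set bit.)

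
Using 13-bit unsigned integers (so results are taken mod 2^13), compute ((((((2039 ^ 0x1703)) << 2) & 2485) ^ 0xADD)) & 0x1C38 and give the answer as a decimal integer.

2056

2039 = 0011111110111
0x1703 = 1011100000011
→ ^ → 1000011110100 = 4340
→ << 2 (mod 2^13) → 0001111010000 = 976
2485 = 0100110110101
→ & → 0000110010000 = 400
0xADD = 0101011011101
→ ^ → 0101101001101 = 2893
0x1C38 = 1110000111000
→ & → 0100000001000 = 2056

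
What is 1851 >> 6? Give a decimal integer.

28

1851 = 11100111011
shift right by 6 → 00000011100 = 28
(equivalently, floor(1851 / 64))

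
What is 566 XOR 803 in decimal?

566 = 1000110110
803 = 1100100011
XOR → 0100010101 = 277

277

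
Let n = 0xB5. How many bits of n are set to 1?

5

0xB5 = 10110101
Count the 1s: 1 + 1 + 1 + 1 + 1 = 5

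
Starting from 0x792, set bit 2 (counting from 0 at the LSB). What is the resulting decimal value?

1942

x = 0011110010010
bit 2 is currently 0; set it via x | (1 << 2) = x | 4
→ 0011110010110 = 1942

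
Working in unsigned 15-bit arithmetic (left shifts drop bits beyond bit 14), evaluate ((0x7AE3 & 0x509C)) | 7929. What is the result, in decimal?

0x7AE3 = 111101011100011
0x509C = 101000010011100
→ & → 101000010000000 = 20608
7929 = 001111011111001
→ | → 101111011111001 = 24313

24313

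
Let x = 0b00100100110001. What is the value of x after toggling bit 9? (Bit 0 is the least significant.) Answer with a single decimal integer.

x = 00100100110001
bit 9 is currently 0; toggle it via x ^ (1 << 9) = x ^ 512
→ 00101100110001 = 2865

2865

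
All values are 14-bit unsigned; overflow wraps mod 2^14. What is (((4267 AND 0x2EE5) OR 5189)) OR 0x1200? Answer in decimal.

5861

4267 = 01000010101011
0x2EE5 = 10111011100101
→ AND → 00000010100001 = 161
5189 = 01010001000101
→ OR → 01010011100101 = 5349
0x1200 = 01001000000000
→ OR → 01011011100101 = 5861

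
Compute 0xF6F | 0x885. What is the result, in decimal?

4079

0xF6F = 111101101111
0x885 = 100010000101
 OR → 111111101111 = 4079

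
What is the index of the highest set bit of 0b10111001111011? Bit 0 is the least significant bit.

13

0b10111001111011 = 10111001111011
The topmost 1 is at position 13 (since 2^13 = 8192 ≤ 11899 < 16384).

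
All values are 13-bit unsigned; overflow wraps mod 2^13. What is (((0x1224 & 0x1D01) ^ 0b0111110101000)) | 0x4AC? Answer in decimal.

8108

0x1224 = 1001000100100
0x1D01 = 1110100000001
→ & → 1000000000000 = 4096
0b0111110101000 = 0111110101000
→ ^ → 1111110101000 = 8104
0x4AC = 0010010101100
→ | → 1111110101100 = 8108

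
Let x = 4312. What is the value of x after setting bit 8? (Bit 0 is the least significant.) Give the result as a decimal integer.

x = 1000011011000
bit 8 is currently 0; set it via x | (1 << 8) = x | 256
→ 1000111011000 = 4568

4568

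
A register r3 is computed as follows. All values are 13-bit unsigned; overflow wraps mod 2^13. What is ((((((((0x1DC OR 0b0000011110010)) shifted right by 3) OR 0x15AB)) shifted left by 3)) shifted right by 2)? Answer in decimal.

0x1DC = 0000111011100
0b0000011110010 = 0000011110010
→ OR → 0000111111110 = 510
→ shifted right by 3 → 0000000111111 = 63
0x15AB = 1010110101011
→ OR → 1010110111111 = 5567
→ shifted left by 3 (mod 2^13) → 0110111111000 = 3576
→ shifted right by 2 → 0001101111110 = 894

894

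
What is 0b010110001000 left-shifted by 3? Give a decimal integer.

11328

x = 00010110001000
shift left by 3 → 10110001000000 = 11328
(equivalently, 1416 × 2^3 = 1416 × 8)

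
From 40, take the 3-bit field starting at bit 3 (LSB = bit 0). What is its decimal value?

5

v = 00101000
Shift right by 3: 00101
Mask low 3 bits: 101 = 5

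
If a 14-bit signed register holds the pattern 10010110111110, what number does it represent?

-6722

pattern = 10010110111110 (MSB is 1 ⇒ negative)
Invert: 01101001000001, add 1 → 01101001000010 = 6722, so the value is -6722.
(Equivalently: 9662 - 2^14 = 9662 - 16384 = -6722.)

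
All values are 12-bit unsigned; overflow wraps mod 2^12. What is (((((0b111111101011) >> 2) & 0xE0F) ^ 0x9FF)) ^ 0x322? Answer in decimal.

2263

0b111111101011 = 111111101011
→ >> 2 → 001111111010 = 1018
0xE0F = 111000001111
→ & → 001000001010 = 522
0x9FF = 100111111111
→ ^ → 101111110101 = 3061
0x322 = 001100100010
→ ^ → 100011010111 = 2263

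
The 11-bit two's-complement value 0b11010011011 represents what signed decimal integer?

pattern = 11010011011 (MSB is 1 ⇒ negative)
Invert: 00101100100, add 1 → 00101100101 = 357, so the value is -357.
(Equivalently: 1691 - 2^11 = 1691 - 2048 = -357.)

-357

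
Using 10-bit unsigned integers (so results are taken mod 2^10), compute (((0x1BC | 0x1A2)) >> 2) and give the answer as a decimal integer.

111

0x1BC = 0110111100
0x1A2 = 0110100010
→ | → 0110111110 = 446
→ >> 2 → 0001101111 = 111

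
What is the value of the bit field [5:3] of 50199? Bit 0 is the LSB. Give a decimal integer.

2

v = 1100010000010111
Shift right by 3: 1100010000010
Mask low 3 bits: 010 = 2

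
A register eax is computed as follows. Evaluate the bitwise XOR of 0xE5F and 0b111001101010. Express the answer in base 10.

53

0xE5F = 111001011111
b = 111001101010
XOR → 000000110101 = 53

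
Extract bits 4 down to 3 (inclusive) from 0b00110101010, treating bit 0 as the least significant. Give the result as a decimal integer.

v = 00110101010
Shift right by 3: 00110101
Mask low 2 bits: 01 = 1

1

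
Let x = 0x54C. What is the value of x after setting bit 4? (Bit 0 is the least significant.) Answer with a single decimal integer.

x = 10101001100
bit 4 is currently 0; set it via x | (1 << 4) = x | 16
→ 10101011100 = 1372

1372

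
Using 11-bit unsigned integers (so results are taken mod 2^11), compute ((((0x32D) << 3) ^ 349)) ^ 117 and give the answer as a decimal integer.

0x32D = 01100101101
→ << 3 (mod 2^11) → 00101101000 = 360
349 = 00101011101
→ ^ → 00000110101 = 53
117 = 00001110101
→ ^ → 00001000000 = 64

64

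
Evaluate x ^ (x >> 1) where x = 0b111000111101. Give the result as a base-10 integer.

x = 111000111101 = 3645
x>>1 = 011100011110
XOR  = 100100100011 = 2339
(x ^ (x >> 1) gives the standard binary-reflected Gray code of x.)

2339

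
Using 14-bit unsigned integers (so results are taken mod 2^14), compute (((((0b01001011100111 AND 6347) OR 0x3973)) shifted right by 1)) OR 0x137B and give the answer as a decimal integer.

8187

0b01001011100111 = 01001011100111
6347 = 01100011001011
→ AND → 01000011000011 = 4291
0x3973 = 11100101110011
→ OR → 11100111110011 = 14835
→ shifted right by 1 → 01110011111001 = 7417
0x137B = 01001101111011
→ OR → 01111111111011 = 8187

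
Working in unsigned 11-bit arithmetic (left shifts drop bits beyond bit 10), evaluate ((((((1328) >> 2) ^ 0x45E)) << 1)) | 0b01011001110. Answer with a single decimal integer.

750

1328 = 10100110000
→ >> 2 → 00101001100 = 332
0x45E = 10001011110
→ ^ → 10100010010 = 1298
→ << 1 (mod 2^11) → 01000100100 = 548
0b01011001110 = 01011001110
→ | → 01011101110 = 750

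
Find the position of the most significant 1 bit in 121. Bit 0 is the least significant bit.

121 = 1111001
The topmost 1 is at position 6 (since 2^6 = 64 ≤ 121 < 128).

6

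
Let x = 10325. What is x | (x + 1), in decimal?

x = 10100001010101 = 10325
x + 1 = 10100001010110
OR    = 10100001010111 = 10327
(x | (x + 1) sets the lowest cleared bit.)

10327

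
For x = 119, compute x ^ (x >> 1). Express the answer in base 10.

76

x = 1110111 = 119
x>>1 = 0111011
XOR  = 1001100 = 76
(x ^ (x >> 1) gives the standard binary-reflected Gray code of x.)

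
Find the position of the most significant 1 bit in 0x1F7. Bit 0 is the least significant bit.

8

0x1F7 = 111110111
The topmost 1 is at position 8 (since 2^8 = 256 ≤ 503 < 512).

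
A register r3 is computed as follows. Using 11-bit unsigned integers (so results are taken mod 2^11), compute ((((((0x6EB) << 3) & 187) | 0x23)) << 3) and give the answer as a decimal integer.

472

0x6EB = 11011101011
→ << 3 (mod 2^11) → 11101011000 = 1880
187 = 00010111011
→ & → 00000011000 = 24
0x23 = 00000100011
→ | → 00000111011 = 59
→ << 3 (mod 2^11) → 00111011000 = 472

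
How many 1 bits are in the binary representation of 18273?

7

18273 = 100011101100001
Count the 1s: 1 + 1 + 1 + 1 + 1 + 1 + 1 = 7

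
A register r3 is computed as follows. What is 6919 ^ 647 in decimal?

6919 = 1101100000111
647 = 0001010000111
XOR → 1100110000000 = 6528

6528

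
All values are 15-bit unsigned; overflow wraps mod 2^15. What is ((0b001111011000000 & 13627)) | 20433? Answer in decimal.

24529

0b001111011000000 = 001111011000000
13627 = 011010100111011
→ & → 001010000000000 = 5120
20433 = 100111111010001
→ | → 101111111010001 = 24529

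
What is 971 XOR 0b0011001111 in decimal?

971 = 1111001011
b = 0011001111
XOR → 1100000100 = 772

772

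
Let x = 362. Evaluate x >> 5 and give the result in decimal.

362 = 101101010
shift right by 5 → 000001011 = 11
(equivalently, floor(362 / 32))

11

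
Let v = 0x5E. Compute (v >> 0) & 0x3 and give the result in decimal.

2

v = 000001011110
Shift right by 0: 000001011110
Mask low 2 bits: 10 = 2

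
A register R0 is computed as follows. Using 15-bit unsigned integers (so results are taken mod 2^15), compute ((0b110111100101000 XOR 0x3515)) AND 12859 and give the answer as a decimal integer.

0b110111100101000 = 110111100101000
0x3515 = 011010100010101
→ XOR → 101101000111101 = 23101
12859 = 011001000111011
→ AND → 001001000111001 = 4665

4665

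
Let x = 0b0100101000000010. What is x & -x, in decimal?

2

x = 100101000000010 = 18946
-x (two's complement) = …011010111111110
AND   = 000000000000010 = 2
(x & -x isolates the lowest set bit of x.)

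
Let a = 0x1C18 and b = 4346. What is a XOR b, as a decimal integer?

3298

0x1C18 = 1110000011000
4346 = 1000011111010
XOR → 0110011100010 = 3298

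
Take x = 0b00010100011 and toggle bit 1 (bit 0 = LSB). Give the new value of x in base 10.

x = 00010100011
bit 1 is currently 1; toggle it via x ^ (1 << 1) = x ^ 2
→ 00010100001 = 161

161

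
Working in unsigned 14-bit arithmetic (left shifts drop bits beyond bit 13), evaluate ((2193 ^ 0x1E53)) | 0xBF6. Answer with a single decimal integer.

2193 = 00100010010001
0x1E53 = 01111001010011
→ ^ → 01011011000010 = 5826
0xBF6 = 00101111110110
→ | → 01111111110110 = 8182

8182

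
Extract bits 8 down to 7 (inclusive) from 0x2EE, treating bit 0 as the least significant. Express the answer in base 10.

1

v = 1011101110
Shift right by 7: 101
Mask low 2 bits: 01 = 1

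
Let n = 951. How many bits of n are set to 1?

951 = 1110110111
Count the 1s: 1 + 1 + 1 + 1 + 1 + 1 + 1 + 1 = 8

8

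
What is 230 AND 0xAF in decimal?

166

230 = 11100110
0xAF = 10101111
AND → 10100110 = 166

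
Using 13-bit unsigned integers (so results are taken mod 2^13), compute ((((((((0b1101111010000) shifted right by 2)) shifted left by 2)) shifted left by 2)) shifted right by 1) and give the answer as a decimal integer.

0b1101111010000 = 1101111010000
→ shifted right by 2 → 0011011110100 = 1780
→ shifted left by 2 (mod 2^13) → 1101111010000 = 7120
→ shifted left by 2 (mod 2^13) → 0111101000000 = 3904
→ shifted right by 1 → 0011110100000 = 1952

1952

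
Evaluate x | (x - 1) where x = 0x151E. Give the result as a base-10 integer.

5407

x = 1010100011110 = 5406
x - 1 = 1010100011101
OR    = 1010100011111 = 5407
(x | (x - 1) sets all bits below the lowest set bit.)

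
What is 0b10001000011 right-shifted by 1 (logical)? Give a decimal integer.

x = 10001000011
shift right by 1 → 01000100001 = 545
(equivalently, floor(1091 / 2))

545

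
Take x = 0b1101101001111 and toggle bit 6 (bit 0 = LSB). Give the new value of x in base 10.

6927

x = 1101101001111
bit 6 is currently 1; toggle it via x ^ (1 << 6) = x ^ 64
→ 1101100001111 = 6927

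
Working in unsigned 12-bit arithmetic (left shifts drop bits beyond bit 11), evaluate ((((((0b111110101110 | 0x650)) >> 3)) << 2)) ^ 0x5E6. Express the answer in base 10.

538

0b111110101110 = 111110101110
0x650 = 011001010000
→ | → 111111111110 = 4094
→ >> 3 → 000111111111 = 511
→ << 2 (mod 2^12) → 011111111100 = 2044
0x5E6 = 010111100110
→ ^ → 001000011010 = 538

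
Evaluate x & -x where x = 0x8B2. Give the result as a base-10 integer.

x = 100010110010 = 2226
-x (two's complement) = …011101001110
AND   = 000000000010 = 2
(x & -x isolates the lowest set bit of x.)

2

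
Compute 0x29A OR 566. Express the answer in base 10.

0x29A = 1010011010
566 = 1000110110
 OR → 1010111110 = 702

702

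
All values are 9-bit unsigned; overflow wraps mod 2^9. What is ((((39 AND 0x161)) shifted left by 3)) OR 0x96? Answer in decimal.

414

39 = 000100111
0x161 = 101100001
→ AND → 000100001 = 33
→ shifted left by 3 (mod 2^9) → 100001000 = 264
0x96 = 010010110
→ OR → 110011110 = 414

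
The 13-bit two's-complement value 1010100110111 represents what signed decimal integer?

-2761

pattern = 1010100110111 (MSB is 1 ⇒ negative)
Invert: 0101011001000, add 1 → 0101011001001 = 2761, so the value is -2761.
(Equivalently: 5431 - 2^13 = 5431 - 8192 = -2761.)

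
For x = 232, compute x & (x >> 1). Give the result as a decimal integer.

x = 11101000 = 232
x>>1 = 01110100
AND  = 01100000 = 96
(x & (x >> 1) has a 1 wherever x has two consecutive 1 bits.)

96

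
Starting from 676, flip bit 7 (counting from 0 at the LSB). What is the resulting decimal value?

548

x = 01010100100
bit 7 is currently 1; toggle it via x ^ (1 << 7) = x ^ 128
→ 01000100100 = 548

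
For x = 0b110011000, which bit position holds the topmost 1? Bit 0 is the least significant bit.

8

0b110011000 = 110011000
The topmost 1 is at position 8 (since 2^8 = 256 ≤ 408 < 512).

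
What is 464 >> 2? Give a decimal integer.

464 = 111010000
shift right by 2 → 001110100 = 116
(equivalently, floor(464 / 4))

116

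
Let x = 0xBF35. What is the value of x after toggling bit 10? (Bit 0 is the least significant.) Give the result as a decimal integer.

x = 1011111100110101
bit 10 is currently 1; toggle it via x ^ (1 << 10) = x ^ 1024
→ 1011101100110101 = 47925

47925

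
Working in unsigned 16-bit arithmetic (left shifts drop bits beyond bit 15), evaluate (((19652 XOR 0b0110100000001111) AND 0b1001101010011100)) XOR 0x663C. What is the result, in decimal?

26292

19652 = 0100110011000100
0b0110100000001111 = 0110100000001111
→ XOR → 0010010011001011 = 9419
0b1001101010011100 = 1001101010011100
→ AND → 0000000010001000 = 136
0x663C = 0110011000111100
→ XOR → 0110011010110100 = 26292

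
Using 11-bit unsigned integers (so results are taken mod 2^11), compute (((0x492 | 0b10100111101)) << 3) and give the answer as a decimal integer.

1528

0x492 = 10010010010
0b10100111101 = 10100111101
→ | → 10110111111 = 1471
→ << 3 (mod 2^11) → 10111111000 = 1528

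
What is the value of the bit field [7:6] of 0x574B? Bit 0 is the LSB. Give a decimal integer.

1

v = 101011101001011
Shift right by 6: 101011101
Mask low 2 bits: 01 = 1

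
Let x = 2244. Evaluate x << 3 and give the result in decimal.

2244 = 000100011000100
shift left by 3 → 100011000100000 = 17952
(equivalently, 2244 × 2^3 = 2244 × 8)

17952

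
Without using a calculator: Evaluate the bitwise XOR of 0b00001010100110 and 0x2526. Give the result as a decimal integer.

a = 00001010100110
0x2526 = 10010100100110
XOR → 10011110000000 = 10112

10112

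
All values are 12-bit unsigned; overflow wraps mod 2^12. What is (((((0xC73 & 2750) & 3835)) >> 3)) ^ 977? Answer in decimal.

0xC73 = 110001110011
2750 = 101010111110
→ & → 100000110010 = 2098
3835 = 111011111011
→ & → 100000110010 = 2098
→ >> 3 → 000100000110 = 262
977 = 001111010001
→ ^ → 001011010111 = 727

727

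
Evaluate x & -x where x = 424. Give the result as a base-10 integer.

x = 110101000 = 424
-x (two's complement) = …001011000
AND   = 000001000 = 8
(x & -x isolates the lowest set bit of x.)

8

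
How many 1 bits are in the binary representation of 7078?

8

7078 = 1101110100110
Count the 1s: 1 + 1 + 1 + 1 + 1 + 1 + 1 + 1 = 8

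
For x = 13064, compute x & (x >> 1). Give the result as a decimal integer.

4352

x = 11001100001000 = 13064
x>>1 = 01100110000100
AND  = 01000100000000 = 4352
(x & (x >> 1) has a 1 wherever x has two consecutive 1 bits.)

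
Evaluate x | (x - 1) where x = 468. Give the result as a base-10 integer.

471

x = 111010100 = 468
x - 1 = 111010011
OR    = 111010111 = 471
(x | (x - 1) sets all bits below the lowest set bit.)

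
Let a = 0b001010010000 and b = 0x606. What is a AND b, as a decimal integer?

a = 01010010000
0x606 = 11000000110
AND → 01000000000 = 512

512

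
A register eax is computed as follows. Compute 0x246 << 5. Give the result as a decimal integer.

0x246 = 000001001000110
shift left by 5 → 100100011000000 = 18624
(equivalently, 582 × 2^5 = 582 × 32)

18624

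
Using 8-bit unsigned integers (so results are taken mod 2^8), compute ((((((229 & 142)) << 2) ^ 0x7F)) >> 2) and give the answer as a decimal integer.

27

229 = 11100101
142 = 10001110
→ & → 10000100 = 132
→ << 2 (mod 2^8) → 00010000 = 16
0x7F = 01111111
→ ^ → 01101111 = 111
→ >> 2 → 00011011 = 27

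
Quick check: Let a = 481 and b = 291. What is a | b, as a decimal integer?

481 = 111100001
291 = 100100011
 OR → 111100011 = 483

483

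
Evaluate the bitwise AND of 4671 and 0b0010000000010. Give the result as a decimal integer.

4671 = 1001000111111
b = 0010000000010
AND → 0000000000010 = 2

2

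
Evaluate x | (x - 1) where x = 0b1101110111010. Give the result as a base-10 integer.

7099

x = 1101110111010 = 7098
x - 1 = 1101110111001
OR    = 1101110111011 = 7099
(x | (x - 1) sets all bits below the lowest set bit.)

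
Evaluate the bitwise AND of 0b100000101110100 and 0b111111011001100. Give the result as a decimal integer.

a = 100000101110100
b = 111111011001100
AND → 100000001000100 = 16452

16452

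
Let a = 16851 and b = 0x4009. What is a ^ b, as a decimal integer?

474

16851 = 100000111010011
0x4009 = 100000000001001
XOR → 000000111011010 = 474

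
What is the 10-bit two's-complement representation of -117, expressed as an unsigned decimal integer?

117 in 10 bits: 0001110101
Invert: 1110001010
Add 1:  1110001011 = 907
(Check: 2^10 - 117 = 1024 - 117 = 907.)

907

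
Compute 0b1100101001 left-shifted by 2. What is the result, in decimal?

3236

x = 001100101001
shift left by 2 → 110010100100 = 3236
(equivalently, 809 × 2^2 = 809 × 4)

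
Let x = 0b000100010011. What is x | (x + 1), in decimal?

x = 100010011 = 275
x + 1 = 100010100
OR    = 100010111 = 279
(x | (x + 1) sets the lowest cleared bit.)

279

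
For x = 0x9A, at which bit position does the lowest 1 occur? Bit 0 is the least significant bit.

0x9A = 10011010
Trailing zeros: 1, so the lowest set bit is bit 1 (value 2).

1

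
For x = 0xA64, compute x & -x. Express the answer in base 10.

x = 101001100100 = 2660
-x (two's complement) = …010110011100
AND   = 000000000100 = 4
(x & -x isolates the lowest set bit of x.)

4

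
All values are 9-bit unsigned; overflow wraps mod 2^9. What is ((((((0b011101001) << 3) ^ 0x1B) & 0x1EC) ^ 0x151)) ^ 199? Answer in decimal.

0b011101001 = 011101001
→ << 3 (mod 2^9) → 101001000 = 328
0x1B = 000011011
→ ^ → 101010011 = 339
0x1EC = 111101100
→ & → 101000000 = 320
0x151 = 101010001
→ ^ → 000010001 = 17
199 = 011000111
→ ^ → 011010110 = 214

214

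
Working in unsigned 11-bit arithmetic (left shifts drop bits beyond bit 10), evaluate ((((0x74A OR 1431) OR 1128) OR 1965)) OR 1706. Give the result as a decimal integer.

0x74A = 11101001010
1431 = 10110010111
→ OR → 11111011111 = 2015
1128 = 10001101000
→ OR → 11111111111 = 2047
1965 = 11110101101
→ OR → 11111111111 = 2047
1706 = 11010101010
→ OR → 11111111111 = 2047

2047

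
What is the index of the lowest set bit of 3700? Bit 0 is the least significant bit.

2

3700 = 111001110100
Trailing zeros: 2, so the lowest set bit is bit 2 (value 4).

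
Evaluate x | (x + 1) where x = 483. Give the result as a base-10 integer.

487

x = 111100011 = 483
x + 1 = 111100100
OR    = 111100111 = 487
(x | (x + 1) sets the lowest cleared bit.)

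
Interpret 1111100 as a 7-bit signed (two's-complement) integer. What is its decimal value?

-4

pattern = 1111100 (MSB is 1 ⇒ negative)
Invert: 0000011, add 1 → 0000100 = 4, so the value is -4.
(Equivalently: 124 - 2^7 = 124 - 128 = -4.)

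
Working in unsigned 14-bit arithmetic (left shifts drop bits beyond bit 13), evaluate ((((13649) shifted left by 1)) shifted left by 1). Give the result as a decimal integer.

13649 = 11010101010001
→ shifted left by 1 (mod 2^14) → 10101010100010 = 10914
→ shifted left by 1 (mod 2^14) → 01010101000100 = 5444

5444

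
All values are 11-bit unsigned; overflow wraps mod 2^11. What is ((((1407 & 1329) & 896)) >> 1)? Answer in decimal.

128

1407 = 10101111111
1329 = 10100110001
→ & → 10100110001 = 1329
896 = 01110000000
→ & → 00100000000 = 256
→ >> 1 → 00010000000 = 128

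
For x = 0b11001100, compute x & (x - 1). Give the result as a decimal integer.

200

x = 11001100 = 204
x - 1 = 11001011
AND   = 11001000 = 200
(x & (x - 1) clears the lowest set bit of x.)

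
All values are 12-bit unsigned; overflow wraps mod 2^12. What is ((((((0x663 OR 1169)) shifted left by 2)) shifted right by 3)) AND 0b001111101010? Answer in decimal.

360

0x663 = 011001100011
1169 = 010010010001
→ OR → 011011110011 = 1779
→ shifted left by 2 (mod 2^12) → 101111001100 = 3020
→ shifted right by 3 → 000101111001 = 377
0b001111101010 = 001111101010
→ AND → 000101101000 = 360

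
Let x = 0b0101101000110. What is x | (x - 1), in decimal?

x = 101101000110 = 2886
x - 1 = 101101000101
OR    = 101101000111 = 2887
(x | (x - 1) sets all bits below the lowest set bit.)

2887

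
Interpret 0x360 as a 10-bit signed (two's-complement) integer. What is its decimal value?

-160

pattern = 1101100000 (MSB is 1 ⇒ negative)
Invert: 0010011111, add 1 → 0010100000 = 160, so the value is -160.
(Equivalently: 864 - 2^10 = 864 - 1024 = -160.)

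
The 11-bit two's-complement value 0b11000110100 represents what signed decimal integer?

-460

pattern = 11000110100 (MSB is 1 ⇒ negative)
Invert: 00111001011, add 1 → 00111001100 = 460, so the value is -460.
(Equivalently: 1588 - 2^11 = 1588 - 2048 = -460.)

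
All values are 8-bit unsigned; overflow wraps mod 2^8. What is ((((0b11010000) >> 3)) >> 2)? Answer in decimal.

6

0b11010000 = 11010000
→ >> 3 → 00011010 = 26
→ >> 2 → 00000110 = 6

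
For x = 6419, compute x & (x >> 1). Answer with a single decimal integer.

2049

x = 1100100010011 = 6419
x>>1 = 0110010001001
AND  = 0100000000001 = 2049
(x & (x >> 1) has a 1 wherever x has two consecutive 1 bits.)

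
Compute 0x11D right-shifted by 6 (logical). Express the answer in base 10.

4

0x11D = 100011101
shift right by 6 → 000000100 = 4
(equivalently, floor(285 / 64))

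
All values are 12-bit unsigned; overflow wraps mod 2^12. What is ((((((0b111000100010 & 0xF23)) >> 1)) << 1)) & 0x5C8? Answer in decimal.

1024

0b111000100010 = 111000100010
0xF23 = 111100100011
→ & → 111000100010 = 3618
→ >> 1 → 011100010001 = 1809
→ << 1 (mod 2^12) → 111000100010 = 3618
0x5C8 = 010111001000
→ & → 010000000000 = 1024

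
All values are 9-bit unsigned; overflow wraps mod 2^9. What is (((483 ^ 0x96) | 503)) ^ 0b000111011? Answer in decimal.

460

483 = 111100011
0x96 = 010010110
→ ^ → 101110101 = 373
503 = 111110111
→ | → 111110111 = 503
0b000111011 = 000111011
→ ^ → 111001100 = 460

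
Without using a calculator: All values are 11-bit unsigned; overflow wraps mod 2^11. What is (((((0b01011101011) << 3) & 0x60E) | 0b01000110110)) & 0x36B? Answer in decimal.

554

0b01011101011 = 01011101011
→ << 3 (mod 2^11) → 11101011000 = 1880
0x60E = 11000001110
→ & → 11000001000 = 1544
0b01000110110 = 01000110110
→ | → 11000111110 = 1598
0x36B = 01101101011
→ & → 01000101010 = 554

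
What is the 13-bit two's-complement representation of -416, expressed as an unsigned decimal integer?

416 in 13 bits: 0000110100000
Invert: 1111001011111
Add 1:  1111001100000 = 7776
(Check: 2^13 - 416 = 8192 - 416 = 7776.)

7776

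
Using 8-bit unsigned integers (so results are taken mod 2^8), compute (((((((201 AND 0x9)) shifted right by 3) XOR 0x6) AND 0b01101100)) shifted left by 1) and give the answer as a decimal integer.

8

201 = 11001001
0x9 = 00001001
→ AND → 00001001 = 9
→ shifted right by 3 → 00000001 = 1
0x6 = 00000110
→ XOR → 00000111 = 7
0b01101100 = 01101100
→ AND → 00000100 = 4
→ shifted left by 1 (mod 2^8) → 00001000 = 8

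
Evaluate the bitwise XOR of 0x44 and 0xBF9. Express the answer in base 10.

3005

0x44 = 000001000100
0xBF9 = 101111111001
XOR → 101110111101 = 3005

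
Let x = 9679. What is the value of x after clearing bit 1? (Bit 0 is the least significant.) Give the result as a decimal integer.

x = 010010111001111
bit 1 is currently 1; clear it via x & ~(1 << 1) = x & ~2
→ 010010111001101 = 9677

9677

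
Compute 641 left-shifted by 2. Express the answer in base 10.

2564

641 = 001010000001
shift left by 2 → 101000000100 = 2564
(equivalently, 641 × 2^2 = 641 × 4)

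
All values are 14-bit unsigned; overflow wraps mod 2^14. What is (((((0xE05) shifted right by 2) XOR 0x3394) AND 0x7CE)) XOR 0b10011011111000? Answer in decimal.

0xE05 = 00111000000101
→ shifted right by 2 → 00001110000001 = 897
0x3394 = 11001110010100
→ XOR → 11000000010101 = 12309
0x7CE = 00011111001110
→ AND → 00000000000100 = 4
0b10011011111000 = 10011011111000
→ XOR → 10011011111100 = 9980

9980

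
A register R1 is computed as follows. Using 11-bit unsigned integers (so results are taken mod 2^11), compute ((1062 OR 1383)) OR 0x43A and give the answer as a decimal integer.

1062 = 10000100110
1383 = 10101100111
→ OR → 10101100111 = 1383
0x43A = 10000111010
→ OR → 10101111111 = 1407

1407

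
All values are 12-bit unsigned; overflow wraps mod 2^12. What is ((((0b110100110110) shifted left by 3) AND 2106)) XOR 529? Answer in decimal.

0b110100110110 = 110100110110
→ shifted left by 3 (mod 2^12) → 100110110000 = 2480
2106 = 100000111010
→ AND → 100000110000 = 2096
529 = 001000010001
→ XOR → 101000100001 = 2593

2593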